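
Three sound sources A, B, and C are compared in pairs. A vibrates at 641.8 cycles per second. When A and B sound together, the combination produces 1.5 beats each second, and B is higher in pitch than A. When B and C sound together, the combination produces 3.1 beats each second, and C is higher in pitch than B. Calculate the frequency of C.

B is above A, so f_B = 641.8 + 1.5 = 643.3 Hz.
C is above B, so f_C = 643.3 + 3.1 = 646.4 Hz.

646.4 Hz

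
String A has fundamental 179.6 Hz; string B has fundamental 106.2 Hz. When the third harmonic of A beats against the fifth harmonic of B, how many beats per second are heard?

Third harmonic of the first: 3·179.6 = 538.8 Hz.
Fifth harmonic of the second: 5·106.2 = 531.0 Hz.
f_beat = |538.8 − 531.0| = 7.8 Hz.

7.8 Hz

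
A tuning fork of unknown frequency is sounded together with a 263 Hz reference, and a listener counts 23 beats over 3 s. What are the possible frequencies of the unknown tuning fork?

255.3333 Hz or 270.6667 Hz

Beat frequency = 23/3 = 7.6667 Hz.
|f − 263| = 7.6667, so f = 263 ± 7.6667.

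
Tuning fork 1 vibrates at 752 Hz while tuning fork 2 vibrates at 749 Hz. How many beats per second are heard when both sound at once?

3 Hz

Beats arise from superposition of two nearby frequencies; the beat rate is |f₁ − f₂|.
|752 − 749| = 3 Hz.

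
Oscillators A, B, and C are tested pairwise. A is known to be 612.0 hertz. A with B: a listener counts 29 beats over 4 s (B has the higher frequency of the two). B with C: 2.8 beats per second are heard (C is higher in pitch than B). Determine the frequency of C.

622.05 Hz

A–B: Beat frequency = 29/4 = 7.25 Hz.
B is above A, so f_B = 612.0 + 7.25 = 619.25 Hz.
C is above B, so f_C = 619.25 + 2.8 = 622.05 Hz.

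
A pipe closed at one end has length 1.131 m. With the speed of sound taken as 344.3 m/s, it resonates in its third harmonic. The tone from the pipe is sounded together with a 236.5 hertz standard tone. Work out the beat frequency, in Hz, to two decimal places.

Closed pipe (odd harmonics): f_n = n·v/(4L) = 3·344.3/(4·1.131) = 228.3156 Hz.
f_beat = |228.3156 − 236.5| = 8.18 Hz.

8.18 Hz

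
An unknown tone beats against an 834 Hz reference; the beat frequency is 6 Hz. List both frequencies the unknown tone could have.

|f − 834| = 6, so f = 834 ± 6.

828 Hz or 840 Hz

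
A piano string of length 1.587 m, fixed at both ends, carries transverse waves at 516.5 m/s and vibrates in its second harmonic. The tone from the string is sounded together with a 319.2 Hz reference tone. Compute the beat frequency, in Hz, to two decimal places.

6.26 Hz

For a string fixed at both ends, f_n = n·v/(2L) = 2·516.5/(2·1.587) = 325.4568 Hz.
f_beat = |325.4568 − 319.2| = 6.26 Hz.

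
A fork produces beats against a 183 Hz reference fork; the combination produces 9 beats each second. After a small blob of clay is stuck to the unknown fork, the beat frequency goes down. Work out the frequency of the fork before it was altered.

|f − 183| = 9, so the fork was at either 174 Hz or 192 Hz.
Adding mass to a fork lowers its frequency; the adjustment lowers the fork's frequency.
The beat rate fell, so the adjustment moved the fork toward 183 Hz — it must have started above the reference.

192 Hz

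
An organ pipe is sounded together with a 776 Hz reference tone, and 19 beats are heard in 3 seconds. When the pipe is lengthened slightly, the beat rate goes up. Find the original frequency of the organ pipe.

769.6667 Hz

Beat frequency = 19/3 = 6.3333 Hz.
|f − 776| = 6.3333, so the organ pipe was at either 769.6667 Hz or 782.3333 Hz.
A longer pipe has a lower fundamental; the adjustment lowers the organ pipe's frequency.
The beat rate rose, so the adjustment moved the organ pipe further from 776 Hz — it was already below the reference.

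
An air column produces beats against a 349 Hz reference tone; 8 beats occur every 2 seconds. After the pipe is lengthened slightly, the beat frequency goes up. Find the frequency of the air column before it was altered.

345 Hz

Beat frequency = 8/2 = 4 Hz.
|f − 349| = 4, so the air column was at either 345 Hz or 353 Hz.
A longer pipe has a lower fundamental; the adjustment lowers the air column's frequency.
The beat rate rose, so the adjustment moved the air column further from 349 Hz — it was already below the reference.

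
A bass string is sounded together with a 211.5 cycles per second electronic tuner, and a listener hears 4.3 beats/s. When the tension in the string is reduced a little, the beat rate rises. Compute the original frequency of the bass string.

|f − 211.5| = 4.3, so the bass string was at either 207.2 Hz or 215.8 Hz.
Lower tension means lower frequency; the adjustment lowers the bass string's frequency.
The beat rate rose, so the adjustment moved the bass string further from 211.5 Hz — it was already below the reference.

207.2 Hz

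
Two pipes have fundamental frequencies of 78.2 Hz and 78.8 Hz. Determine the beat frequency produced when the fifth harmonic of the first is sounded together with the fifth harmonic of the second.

3.0 Hz

Fifth harmonic of the first: 5·78.2 = 391.0 Hz.
Fifth harmonic of the second: 5·78.8 = 394.0 Hz.
f_beat = |391.0 − 394.0| = 3.0 Hz.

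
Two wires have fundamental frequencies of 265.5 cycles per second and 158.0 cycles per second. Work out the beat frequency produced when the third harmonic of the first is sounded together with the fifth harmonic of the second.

Third harmonic of the first: 3·265.5 = 796.5 Hz.
Fifth harmonic of the second: 5·158.0 = 790.0 Hz.
f_beat = |796.5 − 790.0| = 6.5 Hz.

6.5 Hz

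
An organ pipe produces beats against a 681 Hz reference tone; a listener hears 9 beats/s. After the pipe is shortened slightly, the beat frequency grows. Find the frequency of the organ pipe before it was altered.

|f − 681| = 9, so the organ pipe was at either 672 Hz or 690 Hz.
A shorter pipe has a higher fundamental; the adjustment raises the organ pipe's frequency.
The beat rate rose, so the adjustment moved the organ pipe further from 681 Hz — it was already above the reference.

690 Hz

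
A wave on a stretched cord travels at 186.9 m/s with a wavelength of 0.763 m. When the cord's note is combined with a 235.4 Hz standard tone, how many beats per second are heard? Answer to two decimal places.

9.55 Hz

Source frequency f = v/λ = 186.9/0.763 = 244.9541 Hz.
f_beat = |244.9541 − 235.4| = 9.55 Hz.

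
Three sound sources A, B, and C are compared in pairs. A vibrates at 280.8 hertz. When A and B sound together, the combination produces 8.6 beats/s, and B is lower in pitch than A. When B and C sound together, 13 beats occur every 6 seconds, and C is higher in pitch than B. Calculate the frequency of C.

B is below A, so f_B = 280.8 − 8.6 = 272.2 Hz.
B–C: Beat frequency = 13/6 = 2.1667 Hz.
C is above B, so f_C = 272.2 + 2.1667 = 274.3667 Hz.

274.3667 Hz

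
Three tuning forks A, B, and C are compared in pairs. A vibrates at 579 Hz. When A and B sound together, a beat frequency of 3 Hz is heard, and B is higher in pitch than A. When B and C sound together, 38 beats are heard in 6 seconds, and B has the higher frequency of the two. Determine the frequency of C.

B is above A, so f_B = 579 + 3 = 582 Hz.
B–C: Beat frequency = 38/6 = 6.3333 Hz.
C is below B, so f_C = 582 − 6.3333 = 575.6667 Hz.

575.6667 Hz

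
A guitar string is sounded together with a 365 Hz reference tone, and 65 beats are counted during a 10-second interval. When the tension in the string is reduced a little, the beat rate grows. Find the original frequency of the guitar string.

Beat frequency = 65/10 = 6.5 Hz.
|f − 365| = 6.5, so the guitar string was at either 358.5 Hz or 371.5 Hz.
Lower tension means lower frequency; the adjustment lowers the guitar string's frequency.
The beat rate rose, so the adjustment moved the guitar string further from 365 Hz — it was already below the reference.

358.5 Hz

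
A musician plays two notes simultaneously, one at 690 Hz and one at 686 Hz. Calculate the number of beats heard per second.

The beat frequency equals the magnitude of the frequency difference.
|690 − 686| = 4 Hz.

4 Hz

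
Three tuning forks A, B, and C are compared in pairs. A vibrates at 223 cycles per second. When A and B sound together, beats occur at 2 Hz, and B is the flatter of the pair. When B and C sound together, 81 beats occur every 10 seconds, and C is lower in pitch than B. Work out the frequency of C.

212.9 Hz

B is below A, so f_B = 223 − 2 = 221 Hz.
B–C: Beat frequency = 81/10 = 8.1 Hz.
C is below B, so f_C = 221 − 8.1 = 212.9 Hz.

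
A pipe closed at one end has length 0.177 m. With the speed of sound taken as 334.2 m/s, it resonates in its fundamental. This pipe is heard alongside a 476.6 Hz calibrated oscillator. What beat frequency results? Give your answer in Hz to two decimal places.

4.57 Hz

Closed pipe (odd harmonics): f_n = n·v/(4L) = 1·334.2/(4·0.177) = 472.0339 Hz.
f_beat = |472.0339 − 476.6| = 4.57 Hz.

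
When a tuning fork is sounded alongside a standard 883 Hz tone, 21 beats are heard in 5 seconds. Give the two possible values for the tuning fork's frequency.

878.8 Hz or 887.2 Hz

Beat frequency = 21/5 = 4.2 Hz.
|f − 883| = 4.2, so f = 883 ± 4.2.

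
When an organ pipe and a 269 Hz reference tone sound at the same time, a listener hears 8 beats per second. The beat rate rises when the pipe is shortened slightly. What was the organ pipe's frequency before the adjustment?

277 Hz

|f − 269| = 8, so the organ pipe was at either 261 Hz or 277 Hz.
A shorter pipe has a higher fundamental; the adjustment raises the organ pipe's frequency.
The beat rate rose, so the adjustment moved the organ pipe further from 269 Hz — it was already above the reference.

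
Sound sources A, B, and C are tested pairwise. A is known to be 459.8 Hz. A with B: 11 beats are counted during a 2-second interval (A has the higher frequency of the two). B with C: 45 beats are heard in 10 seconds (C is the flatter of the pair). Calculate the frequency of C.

A–B: Beat frequency = 11/2 = 5.5 Hz.
B is below A, so f_B = 459.8 − 5.5 = 454.3 Hz.
B–C: Beat frequency = 45/10 = 4.5 Hz.
C is below B, so f_C = 454.3 − 4.5 = 449.8 Hz.

449.8 Hz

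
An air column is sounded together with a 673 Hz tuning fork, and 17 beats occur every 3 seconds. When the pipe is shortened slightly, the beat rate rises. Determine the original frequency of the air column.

678.6667 Hz

Beat frequency = 17/3 = 5.6667 Hz.
|f − 673| = 5.6667, so the air column was at either 667.3333 Hz or 678.6667 Hz.
A shorter pipe has a higher fundamental; the adjustment raises the air column's frequency.
The beat rate rose, so the adjustment moved the air column further from 673 Hz — it was already above the reference.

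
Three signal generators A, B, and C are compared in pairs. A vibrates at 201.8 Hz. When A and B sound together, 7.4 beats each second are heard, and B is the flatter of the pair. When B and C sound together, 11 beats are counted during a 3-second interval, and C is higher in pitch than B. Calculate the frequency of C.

B is below A, so f_B = 201.8 − 7.4 = 194.4 Hz.
B–C: Beat frequency = 11/3 = 3.6667 Hz.
C is above B, so f_C = 194.4 + 3.6667 = 198.0667 Hz.

198.0667 Hz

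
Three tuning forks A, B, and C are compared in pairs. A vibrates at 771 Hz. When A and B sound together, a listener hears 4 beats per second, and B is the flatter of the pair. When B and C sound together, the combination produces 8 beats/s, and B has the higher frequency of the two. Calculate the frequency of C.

B is below A, so f_B = 771 − 4 = 767 Hz.
C is below B, so f_C = 767 − 8 = 759 Hz.

759 Hz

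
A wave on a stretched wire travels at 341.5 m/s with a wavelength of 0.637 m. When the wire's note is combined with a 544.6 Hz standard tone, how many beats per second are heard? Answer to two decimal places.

8.49 Hz

Source frequency f = v/λ = 341.5/0.637 = 536.1068 Hz.
f_beat = |536.1068 − 544.6| = 8.49 Hz.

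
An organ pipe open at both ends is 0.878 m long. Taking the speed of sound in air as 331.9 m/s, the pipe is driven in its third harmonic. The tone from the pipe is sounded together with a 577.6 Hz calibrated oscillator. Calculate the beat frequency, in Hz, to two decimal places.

Open pipe: f_n = n·v/(2L) = 3·331.9/(2·0.878) = 567.0273 Hz.
f_beat = |567.0273 − 577.6| = 10.57 Hz.

10.57 Hz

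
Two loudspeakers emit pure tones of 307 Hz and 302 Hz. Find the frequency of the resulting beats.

f_beat = |f₁ − f₂|.
|307 − 302| = 5 Hz.

5 Hz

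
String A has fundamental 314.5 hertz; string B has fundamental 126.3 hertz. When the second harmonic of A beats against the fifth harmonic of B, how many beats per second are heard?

2.5 Hz

Second harmonic of the first: 2·314.5 = 629.0 Hz.
Fifth harmonic of the second: 5·126.3 = 631.5 Hz.
f_beat = |629.0 − 631.5| = 2.5 Hz.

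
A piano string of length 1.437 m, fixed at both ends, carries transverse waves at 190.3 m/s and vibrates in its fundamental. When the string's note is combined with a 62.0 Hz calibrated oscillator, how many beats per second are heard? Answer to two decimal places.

4.21 Hz

For a string fixed at both ends, f_n = n·v/(2L) = 1·190.3/(2·1.437) = 66.2143 Hz.
f_beat = |66.2143 − 62.0| = 4.21 Hz.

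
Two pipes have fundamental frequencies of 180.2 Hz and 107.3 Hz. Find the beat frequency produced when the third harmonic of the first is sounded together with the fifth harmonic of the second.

Third harmonic of the first: 3·180.2 = 540.6 Hz.
Fifth harmonic of the second: 5·107.3 = 536.5 Hz.
f_beat = |540.6 − 536.5| = 4.1 Hz.

4.1 Hz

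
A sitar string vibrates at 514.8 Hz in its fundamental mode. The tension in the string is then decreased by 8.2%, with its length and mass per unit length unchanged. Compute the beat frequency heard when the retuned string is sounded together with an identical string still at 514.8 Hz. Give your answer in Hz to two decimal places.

For a string, f ∝ √T, so the new frequency is 514.8·√0.918 = 493.2418 Hz.
f_beat = |493.2418 − 514.8| = 21.56 Hz.

21.56 Hz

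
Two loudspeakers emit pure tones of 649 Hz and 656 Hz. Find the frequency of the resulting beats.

Beats arise from superposition of two nearby frequencies; the beat rate is |f₁ − f₂|.
|649 − 656| = 7 Hz.

7 Hz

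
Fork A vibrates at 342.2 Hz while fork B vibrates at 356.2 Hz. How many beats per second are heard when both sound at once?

14 Hz

f_beat = |f₁ − f₂|.
|342.2 − 356.2| = 14 Hz.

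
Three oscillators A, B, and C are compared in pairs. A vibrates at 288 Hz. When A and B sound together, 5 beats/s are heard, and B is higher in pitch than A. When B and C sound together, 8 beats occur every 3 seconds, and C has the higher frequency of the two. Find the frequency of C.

295.6667 Hz

B is above A, so f_B = 288 + 5 = 293 Hz.
B–C: Beat frequency = 8/3 = 2.6667 Hz.
C is above B, so f_C = 293 + 2.6667 = 295.6667 Hz.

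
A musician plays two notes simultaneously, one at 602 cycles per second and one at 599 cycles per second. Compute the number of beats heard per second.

Beats arise from superposition of two nearby frequencies; the beat rate is |f₁ − f₂|.
|602 − 599| = 3 Hz.

3 Hz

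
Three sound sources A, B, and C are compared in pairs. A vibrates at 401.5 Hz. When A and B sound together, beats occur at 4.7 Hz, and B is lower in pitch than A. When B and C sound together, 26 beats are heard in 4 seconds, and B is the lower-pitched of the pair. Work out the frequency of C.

403.3 Hz

B is below A, so f_B = 401.5 − 4.7 = 396.8 Hz.
B–C: Beat frequency = 26/4 = 6.5 Hz.
C is above B, so f_C = 396.8 + 6.5 = 403.3 Hz.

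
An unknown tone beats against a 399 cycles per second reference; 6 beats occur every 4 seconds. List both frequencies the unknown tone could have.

Beat frequency = 6/4 = 1.5 Hz.
|f − 399| = 1.5, so f = 399 ± 1.5.

397.5 Hz or 400.5 Hz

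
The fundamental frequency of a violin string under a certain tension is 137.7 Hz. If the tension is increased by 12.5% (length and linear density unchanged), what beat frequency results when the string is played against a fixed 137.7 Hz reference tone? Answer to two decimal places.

8.35 Hz

For a string, f ∝ √T, so the new frequency is 137.7·√1.125 = 146.0529 Hz.
f_beat = |146.0529 − 137.7| = 8.35 Hz.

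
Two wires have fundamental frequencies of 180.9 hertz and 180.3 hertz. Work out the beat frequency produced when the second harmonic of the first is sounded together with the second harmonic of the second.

1.2 Hz

Second harmonic of the first: 2·180.9 = 361.8 Hz.
Second harmonic of the second: 2·180.3 = 360.6 Hz.
f_beat = |361.8 − 360.6| = 1.2 Hz.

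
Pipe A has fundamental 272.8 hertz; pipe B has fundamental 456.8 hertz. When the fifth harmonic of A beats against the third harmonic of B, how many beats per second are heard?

6.4 Hz

Fifth harmonic of the first: 5·272.8 = 1364.0 Hz.
Third harmonic of the second: 3·456.8 = 1370.4 Hz.
f_beat = |1364.0 − 1370.4| = 6.4 Hz.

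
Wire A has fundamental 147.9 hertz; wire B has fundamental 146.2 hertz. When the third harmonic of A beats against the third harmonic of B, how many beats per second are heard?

Third harmonic of the first: 3·147.9 = 443.7 Hz.
Third harmonic of the second: 3·146.2 = 438.6 Hz.
f_beat = |443.7 − 438.6| = 5.1 Hz.

5.1 Hz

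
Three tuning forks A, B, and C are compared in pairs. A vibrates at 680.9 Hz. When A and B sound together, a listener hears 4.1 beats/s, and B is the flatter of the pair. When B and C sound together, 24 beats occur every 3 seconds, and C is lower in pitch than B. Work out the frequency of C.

B is below A, so f_B = 680.9 − 4.1 = 676.8 Hz.
B–C: Beat frequency = 24/3 = 8 Hz.
C is below B, so f_C = 676.8 − 8 = 668.8 Hz.

668.8 Hz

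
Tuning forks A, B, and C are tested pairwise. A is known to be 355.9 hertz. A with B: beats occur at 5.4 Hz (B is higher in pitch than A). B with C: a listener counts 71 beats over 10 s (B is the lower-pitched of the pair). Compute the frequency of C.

368.4 Hz

B is above A, so f_B = 355.9 + 5.4 = 361.3 Hz.
B–C: Beat frequency = 71/10 = 7.1 Hz.
C is above B, so f_C = 361.3 + 7.1 = 368.4 Hz.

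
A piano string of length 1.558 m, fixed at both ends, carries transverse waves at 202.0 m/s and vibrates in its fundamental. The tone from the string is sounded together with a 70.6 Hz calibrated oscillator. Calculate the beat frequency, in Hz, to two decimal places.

For a string fixed at both ends, f_n = n·v/(2L) = 1·202.0/(2·1.558) = 64.8267 Hz.
f_beat = |64.8267 − 70.6| = 5.77 Hz.

5.77 Hz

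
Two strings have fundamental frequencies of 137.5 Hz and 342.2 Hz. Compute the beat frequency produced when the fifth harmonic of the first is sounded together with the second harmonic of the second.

3.1 Hz

Fifth harmonic of the first: 5·137.5 = 687.5 Hz.
Second harmonic of the second: 2·342.2 = 684.4 Hz.
f_beat = |687.5 − 684.4| = 3.1 Hz.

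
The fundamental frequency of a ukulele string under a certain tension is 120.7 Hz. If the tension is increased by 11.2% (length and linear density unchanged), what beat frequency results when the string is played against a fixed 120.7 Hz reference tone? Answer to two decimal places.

6.58 Hz

For a string, f ∝ √T, so the new frequency is 120.7·√1.112 = 127.2799 Hz.
f_beat = |127.2799 − 120.7| = 6.58 Hz.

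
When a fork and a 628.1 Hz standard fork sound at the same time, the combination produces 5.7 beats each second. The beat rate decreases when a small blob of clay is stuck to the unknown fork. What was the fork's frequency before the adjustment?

|f − 628.1| = 5.7, so the fork was at either 622.4 Hz or 633.8 Hz.
Adding mass to a fork lowers its frequency; the adjustment lowers the fork's frequency.
The beat rate fell, so the adjustment moved the fork toward 628.1 Hz — it must have started above the reference.

633.8 Hz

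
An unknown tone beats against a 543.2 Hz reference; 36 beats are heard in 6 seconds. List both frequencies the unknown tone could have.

Beat frequency = 36/6 = 6 Hz.
|f − 543.2| = 6, so f = 543.2 ± 6.

537.2 Hz or 549.2 Hz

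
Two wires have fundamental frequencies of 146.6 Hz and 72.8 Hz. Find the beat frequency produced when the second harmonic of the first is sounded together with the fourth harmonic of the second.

Second harmonic of the first: 2·146.6 = 293.2 Hz.
Fourth harmonic of the second: 4·72.8 = 291.2 Hz.
f_beat = |293.2 − 291.2| = 2.0 Hz.

2.0 Hz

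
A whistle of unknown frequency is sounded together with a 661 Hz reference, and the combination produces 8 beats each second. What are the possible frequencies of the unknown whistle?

|f − 661| = 8, so f = 661 ± 8.

653 Hz or 669 Hz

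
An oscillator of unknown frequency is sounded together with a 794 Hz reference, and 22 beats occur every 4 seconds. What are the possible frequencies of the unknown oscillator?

788.5 Hz or 799.5 Hz

Beat frequency = 22/4 = 5.5 Hz.
|f − 794| = 5.5, so f = 794 ± 5.5.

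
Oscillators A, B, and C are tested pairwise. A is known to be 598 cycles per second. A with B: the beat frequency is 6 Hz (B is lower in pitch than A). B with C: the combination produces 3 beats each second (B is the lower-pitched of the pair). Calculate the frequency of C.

595 Hz

B is below A, so f_B = 598 − 6 = 592 Hz.
C is above B, so f_C = 592 + 3 = 595 Hz.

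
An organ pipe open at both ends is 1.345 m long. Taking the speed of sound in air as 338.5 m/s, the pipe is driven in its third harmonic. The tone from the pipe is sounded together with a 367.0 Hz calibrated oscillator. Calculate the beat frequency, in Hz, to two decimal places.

10.51 Hz

Open pipe: f_n = n·v/(2L) = 3·338.5/(2·1.345) = 377.5093 Hz.
f_beat = |377.5093 − 367.0| = 10.51 Hz.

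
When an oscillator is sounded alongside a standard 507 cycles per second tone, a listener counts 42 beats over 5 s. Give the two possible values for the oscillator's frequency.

Beat frequency = 42/5 = 8.4 Hz.
|f − 507| = 8.4, so f = 507 ± 8.4.

498.6 Hz or 515.4 Hz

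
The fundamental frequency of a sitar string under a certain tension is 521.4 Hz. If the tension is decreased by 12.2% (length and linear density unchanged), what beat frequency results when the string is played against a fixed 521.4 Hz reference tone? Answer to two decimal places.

32.84 Hz

For a string, f ∝ √T, so the new frequency is 521.4·√0.878 = 488.5604 Hz.
f_beat = |488.5604 − 521.4| = 32.84 Hz.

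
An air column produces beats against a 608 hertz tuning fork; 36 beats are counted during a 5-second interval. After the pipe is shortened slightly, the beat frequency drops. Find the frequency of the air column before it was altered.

Beat frequency = 36/5 = 7.2 Hz.
|f − 608| = 7.2, so the air column was at either 600.8 Hz or 615.2 Hz.
A shorter pipe has a higher fundamental; the adjustment raises the air column's frequency.
The beat rate fell, so the adjustment moved the air column toward 608 Hz — it must have started below the reference.

600.8 Hz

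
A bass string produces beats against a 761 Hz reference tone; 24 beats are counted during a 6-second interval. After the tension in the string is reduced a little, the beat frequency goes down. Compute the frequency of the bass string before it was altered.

Beat frequency = 24/6 = 4 Hz.
|f − 761| = 4, so the bass string was at either 757 Hz or 765 Hz.
Lower tension means lower frequency; the adjustment lowers the bass string's frequency.
The beat rate fell, so the adjustment moved the bass string toward 761 Hz — it must have started above the reference.

765 Hz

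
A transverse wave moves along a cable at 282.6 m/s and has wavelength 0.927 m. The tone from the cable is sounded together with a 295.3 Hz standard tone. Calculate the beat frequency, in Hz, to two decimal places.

Source frequency f = v/λ = 282.6/0.927 = 304.8544 Hz.
f_beat = |304.8544 − 295.3| = 9.55 Hz.

9.55 Hz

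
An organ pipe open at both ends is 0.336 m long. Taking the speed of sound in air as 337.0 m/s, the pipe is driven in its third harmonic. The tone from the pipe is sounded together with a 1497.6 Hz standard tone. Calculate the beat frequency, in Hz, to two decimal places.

Open pipe: f_n = n·v/(2L) = 3·337.0/(2·0.336) = 1504.4643 Hz.
f_beat = |1504.4643 − 1497.6| = 6.86 Hz.

6.86 Hz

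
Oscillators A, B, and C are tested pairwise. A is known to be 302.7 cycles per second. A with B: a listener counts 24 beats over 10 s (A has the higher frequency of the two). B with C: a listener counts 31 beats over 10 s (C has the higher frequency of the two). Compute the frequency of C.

A–B: Beat frequency = 24/10 = 2.4 Hz.
B is below A, so f_B = 302.7 − 2.4 = 300.3 Hz.
B–C: Beat frequency = 31/10 = 3.1 Hz.
C is above B, so f_C = 300.3 + 3.1 = 303.4 Hz.

303.4 Hz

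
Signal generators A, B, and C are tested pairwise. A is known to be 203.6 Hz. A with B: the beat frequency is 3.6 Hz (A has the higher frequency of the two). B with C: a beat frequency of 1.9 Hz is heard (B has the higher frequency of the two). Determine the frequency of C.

198.1 Hz

B is below A, so f_B = 203.6 − 3.6 = 200 Hz.
C is below B, so f_C = 200 − 1.9 = 198.1 Hz.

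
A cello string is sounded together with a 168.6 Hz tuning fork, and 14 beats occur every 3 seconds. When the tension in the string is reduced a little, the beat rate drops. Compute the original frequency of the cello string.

Beat frequency = 14/3 = 4.6667 Hz.
|f − 168.6| = 4.6667, so the cello string was at either 163.9333 Hz or 173.2667 Hz.
Lower tension means lower frequency; the adjustment lowers the cello string's frequency.
The beat rate fell, so the adjustment moved the cello string toward 168.6 Hz — it must have started above the reference.

173.2667 Hz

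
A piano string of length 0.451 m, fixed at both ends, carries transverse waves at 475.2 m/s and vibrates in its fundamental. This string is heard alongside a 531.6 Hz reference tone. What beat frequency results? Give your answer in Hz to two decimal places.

For a string fixed at both ends, f_n = n·v/(2L) = 1·475.2/(2·0.451) = 526.8293 Hz.
f_beat = |526.8293 − 531.6| = 4.77 Hz.

4.77 Hz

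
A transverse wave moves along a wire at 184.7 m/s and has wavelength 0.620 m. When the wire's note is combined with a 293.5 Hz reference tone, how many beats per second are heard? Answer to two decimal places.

4.40 Hz

Source frequency f = v/λ = 184.7/0.620 = 297.9032 Hz.
f_beat = |297.9032 − 293.5| = 4.40 Hz.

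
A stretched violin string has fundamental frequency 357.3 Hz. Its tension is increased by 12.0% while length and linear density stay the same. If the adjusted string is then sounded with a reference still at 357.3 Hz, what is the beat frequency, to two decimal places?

20.83 Hz

For a string, f ∝ √T, so the new frequency is 357.3·√1.120 = 378.1308 Hz.
f_beat = |378.1308 − 357.3| = 20.83 Hz.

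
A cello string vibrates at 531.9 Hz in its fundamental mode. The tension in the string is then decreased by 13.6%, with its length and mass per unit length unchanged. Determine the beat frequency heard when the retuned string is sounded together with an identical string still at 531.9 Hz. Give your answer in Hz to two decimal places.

37.49 Hz

For a string, f ∝ √T, so the new frequency is 531.9·√0.864 = 494.4096 Hz.
f_beat = |494.4096 − 531.9| = 37.49 Hz.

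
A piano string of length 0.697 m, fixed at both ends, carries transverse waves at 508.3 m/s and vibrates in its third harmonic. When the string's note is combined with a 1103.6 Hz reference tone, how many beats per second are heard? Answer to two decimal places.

For a string fixed at both ends, f_n = n·v/(2L) = 3·508.3/(2·0.697) = 1093.9024 Hz.
f_beat = |1093.9024 − 1103.6| = 9.70 Hz.

9.70 Hz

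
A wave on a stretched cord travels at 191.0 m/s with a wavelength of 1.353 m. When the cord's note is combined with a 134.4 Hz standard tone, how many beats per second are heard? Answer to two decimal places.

6.77 Hz

Source frequency f = v/λ = 191.0/1.353 = 141.1678 Hz.
f_beat = |141.1678 − 134.4| = 6.77 Hz.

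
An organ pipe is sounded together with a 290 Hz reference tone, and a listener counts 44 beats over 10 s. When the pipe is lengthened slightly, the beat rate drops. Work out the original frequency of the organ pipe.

294.4 Hz

Beat frequency = 44/10 = 4.4 Hz.
|f − 290| = 4.4, so the organ pipe was at either 285.6 Hz or 294.4 Hz.
A longer pipe has a lower fundamental; the adjustment lowers the organ pipe's frequency.
The beat rate fell, so the adjustment moved the organ pipe toward 290 Hz — it must have started above the reference.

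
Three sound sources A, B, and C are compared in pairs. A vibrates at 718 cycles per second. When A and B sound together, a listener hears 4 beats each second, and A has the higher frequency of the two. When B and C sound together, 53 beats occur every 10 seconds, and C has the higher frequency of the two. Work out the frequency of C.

719.3 Hz

B is below A, so f_B = 718 − 4 = 714 Hz.
B–C: Beat frequency = 53/10 = 5.3 Hz.
C is above B, so f_C = 714 + 5.3 = 719.3 Hz.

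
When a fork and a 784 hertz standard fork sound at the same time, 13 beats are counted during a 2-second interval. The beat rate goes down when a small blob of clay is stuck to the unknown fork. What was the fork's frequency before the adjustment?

790.5 Hz

Beat frequency = 13/2 = 6.5 Hz.
|f − 784| = 6.5, so the fork was at either 777.5 Hz or 790.5 Hz.
Adding mass to a fork lowers its frequency; the adjustment lowers the fork's frequency.
The beat rate fell, so the adjustment moved the fork toward 784 Hz — it must have started above the reference.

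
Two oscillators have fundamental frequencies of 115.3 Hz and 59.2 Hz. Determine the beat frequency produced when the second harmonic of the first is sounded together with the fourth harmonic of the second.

Second harmonic of the first: 2·115.3 = 230.6 Hz.
Fourth harmonic of the second: 4·59.2 = 236.8 Hz.
f_beat = |230.6 − 236.8| = 6.2 Hz.

6.2 Hz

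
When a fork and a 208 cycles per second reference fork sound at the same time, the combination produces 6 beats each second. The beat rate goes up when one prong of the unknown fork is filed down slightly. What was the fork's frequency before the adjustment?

214 Hz

|f − 208| = 6, so the fork was at either 202 Hz or 214 Hz.
Filing a prong removes mass and raises the fork's frequency; the adjustment raises the fork's frequency.
The beat rate rose, so the adjustment moved the fork further from 208 Hz — it was already above the reference.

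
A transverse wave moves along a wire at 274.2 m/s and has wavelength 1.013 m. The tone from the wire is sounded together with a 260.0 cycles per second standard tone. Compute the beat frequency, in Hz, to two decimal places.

10.68 Hz

Source frequency f = v/λ = 274.2/1.013 = 270.6811 Hz.
f_beat = |270.6811 − 260.0| = 10.68 Hz.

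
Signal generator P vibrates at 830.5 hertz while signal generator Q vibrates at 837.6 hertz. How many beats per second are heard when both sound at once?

f_beat = |f₁ − f₂|.
|830.5 − 837.6| = 7.1 Hz.

7.1 Hz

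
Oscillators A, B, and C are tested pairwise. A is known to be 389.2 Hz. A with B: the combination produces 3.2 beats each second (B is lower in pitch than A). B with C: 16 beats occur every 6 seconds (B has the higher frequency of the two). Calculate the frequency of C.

383.3333 Hz

B is below A, so f_B = 389.2 − 3.2 = 386 Hz.
B–C: Beat frequency = 16/6 = 2.6667 Hz.
C is below B, so f_C = 386 − 2.6667 = 383.3333 Hz.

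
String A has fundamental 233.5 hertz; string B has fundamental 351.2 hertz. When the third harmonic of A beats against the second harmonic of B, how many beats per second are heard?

Third harmonic of the first: 3·233.5 = 700.5 Hz.
Second harmonic of the second: 2·351.2 = 702.4 Hz.
f_beat = |700.5 − 702.4| = 1.9 Hz.

1.9 Hz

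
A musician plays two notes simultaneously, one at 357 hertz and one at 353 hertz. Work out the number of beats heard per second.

f_beat = |f₁ − f₂|.
|357 − 353| = 4 Hz.

4 Hz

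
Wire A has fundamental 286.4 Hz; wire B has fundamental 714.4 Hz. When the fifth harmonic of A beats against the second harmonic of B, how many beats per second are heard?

3.2 Hz

Fifth harmonic of the first: 5·286.4 = 1432.0 Hz.
Second harmonic of the second: 2·714.4 = 1428.8 Hz.
f_beat = |1432.0 − 1428.8| = 3.2 Hz.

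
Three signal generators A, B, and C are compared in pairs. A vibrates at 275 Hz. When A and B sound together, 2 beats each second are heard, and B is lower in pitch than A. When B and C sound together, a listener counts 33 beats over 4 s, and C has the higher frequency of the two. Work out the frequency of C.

B is below A, so f_B = 275 − 2 = 273 Hz.
B–C: Beat frequency = 33/4 = 8.25 Hz.
C is above B, so f_C = 273 + 8.25 = 281.25 Hz.

281.25 Hz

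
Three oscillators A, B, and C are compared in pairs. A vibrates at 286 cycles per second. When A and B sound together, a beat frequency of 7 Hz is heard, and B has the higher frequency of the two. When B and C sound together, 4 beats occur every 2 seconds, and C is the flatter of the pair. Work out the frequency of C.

B is above A, so f_B = 286 + 7 = 293 Hz.
B–C: Beat frequency = 4/2 = 2 Hz.
C is below B, so f_C = 293 − 2 = 291 Hz.

291 Hz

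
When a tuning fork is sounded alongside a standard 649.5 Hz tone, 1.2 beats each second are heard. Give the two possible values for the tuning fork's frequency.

648.3 Hz or 650.7 Hz

|f − 649.5| = 1.2, so f = 649.5 ± 1.2.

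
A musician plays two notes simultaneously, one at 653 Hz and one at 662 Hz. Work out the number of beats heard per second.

9 Hz

Beats arise from superposition of two nearby frequencies; the beat rate is |f₁ − f₂|.
|653 − 662| = 9 Hz.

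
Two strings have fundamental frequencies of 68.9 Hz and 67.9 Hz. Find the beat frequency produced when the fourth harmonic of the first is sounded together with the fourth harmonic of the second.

Fourth harmonic of the first: 4·68.9 = 275.6 Hz.
Fourth harmonic of the second: 4·67.9 = 271.6 Hz.
f_beat = |275.6 − 271.6| = 4.0 Hz.

4.0 Hz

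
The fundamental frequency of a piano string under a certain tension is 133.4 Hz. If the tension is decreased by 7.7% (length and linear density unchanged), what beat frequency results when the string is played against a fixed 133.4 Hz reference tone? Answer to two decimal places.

For a string, f ∝ √T, so the new frequency is 133.4·√0.923 = 128.1612 Hz.
f_beat = |128.1612 − 133.4| = 5.24 Hz.

5.24 Hz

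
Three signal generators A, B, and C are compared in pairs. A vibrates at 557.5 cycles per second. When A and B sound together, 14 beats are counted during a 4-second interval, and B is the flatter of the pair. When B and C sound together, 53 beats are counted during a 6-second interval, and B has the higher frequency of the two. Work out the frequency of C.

A–B: Beat frequency = 14/4 = 3.5 Hz.
B is below A, so f_B = 557.5 − 3.5 = 554 Hz.
B–C: Beat frequency = 53/6 = 8.8333 Hz.
C is below B, so f_C = 554 − 8.8333 = 545.1667 Hz.

545.1667 Hz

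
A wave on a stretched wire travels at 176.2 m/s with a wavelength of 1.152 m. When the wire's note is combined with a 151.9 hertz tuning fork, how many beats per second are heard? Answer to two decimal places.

Source frequency f = v/λ = 176.2/1.152 = 152.9514 Hz.
f_beat = |152.9514 − 151.9| = 1.05 Hz.

1.05 Hz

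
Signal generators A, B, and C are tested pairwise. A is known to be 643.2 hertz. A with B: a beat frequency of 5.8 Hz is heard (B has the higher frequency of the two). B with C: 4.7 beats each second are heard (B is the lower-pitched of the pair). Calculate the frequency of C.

B is above A, so f_B = 643.2 + 5.8 = 649 Hz.
C is above B, so f_C = 649 + 4.7 = 653.7 Hz.

653.7 Hz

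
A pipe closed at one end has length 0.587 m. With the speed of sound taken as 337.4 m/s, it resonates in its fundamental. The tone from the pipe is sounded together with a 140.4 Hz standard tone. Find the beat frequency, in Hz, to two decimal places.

Closed pipe (odd harmonics): f_n = n·v/(4L) = 1·337.4/(4·0.587) = 143.6968 Hz.
f_beat = |143.6968 − 140.4| = 3.30 Hz.

3.30 Hz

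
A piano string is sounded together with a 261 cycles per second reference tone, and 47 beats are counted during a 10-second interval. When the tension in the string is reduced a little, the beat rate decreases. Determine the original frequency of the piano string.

Beat frequency = 47/10 = 4.7 Hz.
|f − 261| = 4.7, so the piano string was at either 256.3 Hz or 265.7 Hz.
Lower tension means lower frequency; the adjustment lowers the piano string's frequency.
The beat rate fell, so the adjustment moved the piano string toward 261 Hz — it must have started above the reference.

265.7 Hz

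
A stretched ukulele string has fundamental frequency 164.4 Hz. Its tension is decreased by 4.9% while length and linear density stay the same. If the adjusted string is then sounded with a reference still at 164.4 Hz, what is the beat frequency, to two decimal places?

For a string, f ∝ √T, so the new frequency is 164.4·√0.951 = 160.3216 Hz.
f_beat = |160.3216 − 164.4| = 4.08 Hz.

4.08 Hz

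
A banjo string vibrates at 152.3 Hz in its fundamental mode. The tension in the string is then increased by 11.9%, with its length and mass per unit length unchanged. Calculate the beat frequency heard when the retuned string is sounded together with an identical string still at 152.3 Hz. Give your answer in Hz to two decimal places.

8.81 Hz

For a string, f ∝ √T, so the new frequency is 152.3·√1.119 = 161.1072 Hz.
f_beat = |161.1072 − 152.3| = 8.81 Hz.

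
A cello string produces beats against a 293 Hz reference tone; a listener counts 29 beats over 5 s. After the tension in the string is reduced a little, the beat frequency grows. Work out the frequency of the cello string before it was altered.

Beat frequency = 29/5 = 5.8 Hz.
|f − 293| = 5.8, so the cello string was at either 287.2 Hz or 298.8 Hz.
Lower tension means lower frequency; the adjustment lowers the cello string's frequency.
The beat rate rose, so the adjustment moved the cello string further from 293 Hz — it was already below the reference.

287.2 Hz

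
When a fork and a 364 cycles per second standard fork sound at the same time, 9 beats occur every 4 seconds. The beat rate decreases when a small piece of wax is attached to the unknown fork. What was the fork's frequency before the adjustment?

Beat frequency = 9/4 = 2.25 Hz.
|f − 364| = 2.25, so the fork was at either 361.75 Hz or 366.25 Hz.
Loading a fork with wax lowers its frequency; the adjustment lowers the fork's frequency.
The beat rate fell, so the adjustment moved the fork toward 364 Hz — it must have started above the reference.

366.25 Hz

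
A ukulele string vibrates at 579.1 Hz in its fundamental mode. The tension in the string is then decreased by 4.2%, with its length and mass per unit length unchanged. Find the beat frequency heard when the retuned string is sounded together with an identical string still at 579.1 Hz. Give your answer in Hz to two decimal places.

12.29 Hz

For a string, f ∝ √T, so the new frequency is 579.1·√0.958 = 566.8085 Hz.
f_beat = |566.8085 − 579.1| = 12.29 Hz.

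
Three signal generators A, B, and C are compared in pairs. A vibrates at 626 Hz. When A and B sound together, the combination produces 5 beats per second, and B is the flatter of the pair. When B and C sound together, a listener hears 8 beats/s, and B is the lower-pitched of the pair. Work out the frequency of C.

629 Hz

B is below A, so f_B = 626 − 5 = 621 Hz.
C is above B, so f_C = 621 + 8 = 629 Hz.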